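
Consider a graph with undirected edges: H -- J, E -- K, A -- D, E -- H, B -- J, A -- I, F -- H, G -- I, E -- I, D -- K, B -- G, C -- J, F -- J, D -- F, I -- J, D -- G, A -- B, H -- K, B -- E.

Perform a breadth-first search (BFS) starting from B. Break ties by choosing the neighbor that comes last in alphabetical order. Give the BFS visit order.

B, J, G, E, A, I, H, F, C, D, K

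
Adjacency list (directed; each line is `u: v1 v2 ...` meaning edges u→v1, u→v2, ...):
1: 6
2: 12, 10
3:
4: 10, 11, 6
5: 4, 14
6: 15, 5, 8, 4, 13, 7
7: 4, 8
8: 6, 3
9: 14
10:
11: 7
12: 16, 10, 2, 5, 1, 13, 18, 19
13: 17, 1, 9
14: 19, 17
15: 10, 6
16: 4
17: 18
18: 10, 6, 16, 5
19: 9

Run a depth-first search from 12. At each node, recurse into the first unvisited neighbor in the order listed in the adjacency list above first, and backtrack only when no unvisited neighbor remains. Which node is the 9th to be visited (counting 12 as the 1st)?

Visit 12
12 → 16
16 → 4
4 → 10
4 → 11
11 → 7
7 → 8
8 → 6
6 → 15
6 → 5
5 → 14
14 → 19
19 → 9
14 → 17
17 → 18
6 → 13
13 → 1
8 → 3
12 → 2

Visit order: 12, 16, 4, 10, 11, 7, 8, 6, 15, 5, 14, 19, 9, 17, 18, 13, 1, 3, 2

15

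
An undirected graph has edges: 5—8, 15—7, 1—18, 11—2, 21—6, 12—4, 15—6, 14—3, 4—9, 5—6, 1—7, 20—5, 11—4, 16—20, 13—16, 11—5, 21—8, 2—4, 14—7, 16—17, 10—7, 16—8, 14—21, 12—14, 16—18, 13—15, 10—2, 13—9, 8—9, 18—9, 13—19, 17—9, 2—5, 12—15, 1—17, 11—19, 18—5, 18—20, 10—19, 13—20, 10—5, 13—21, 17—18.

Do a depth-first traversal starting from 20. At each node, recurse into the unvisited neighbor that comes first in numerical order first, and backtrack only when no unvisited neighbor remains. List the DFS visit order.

Visit 20
20 → 5
5 → 2
2 → 4
4 → 9
9 → 8
8 → 16
16 → 13
13 → 15
15 → 6
6 → 21
21 → 14
14 → 3
14 → 7
7 → 1
1 → 17
17 → 18
7 → 10
10 → 19
19 → 11
14 → 12

20 5 2 4 9 8 16 13 15 6 21 14 3 7 1 17 18 10 19 11 12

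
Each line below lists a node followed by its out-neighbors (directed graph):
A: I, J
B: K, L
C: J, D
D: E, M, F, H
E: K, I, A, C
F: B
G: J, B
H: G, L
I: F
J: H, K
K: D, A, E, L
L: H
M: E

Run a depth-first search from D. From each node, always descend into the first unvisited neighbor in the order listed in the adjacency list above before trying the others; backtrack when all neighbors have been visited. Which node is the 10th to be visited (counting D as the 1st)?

Visit D
D → E
E → K
K → A
A → I
I → F
F → B
B → L
L → H
H → G
G → J
E → C
D → M

Visit order: D, E, K, A, I, F, B, L, H, G, J, C, M

G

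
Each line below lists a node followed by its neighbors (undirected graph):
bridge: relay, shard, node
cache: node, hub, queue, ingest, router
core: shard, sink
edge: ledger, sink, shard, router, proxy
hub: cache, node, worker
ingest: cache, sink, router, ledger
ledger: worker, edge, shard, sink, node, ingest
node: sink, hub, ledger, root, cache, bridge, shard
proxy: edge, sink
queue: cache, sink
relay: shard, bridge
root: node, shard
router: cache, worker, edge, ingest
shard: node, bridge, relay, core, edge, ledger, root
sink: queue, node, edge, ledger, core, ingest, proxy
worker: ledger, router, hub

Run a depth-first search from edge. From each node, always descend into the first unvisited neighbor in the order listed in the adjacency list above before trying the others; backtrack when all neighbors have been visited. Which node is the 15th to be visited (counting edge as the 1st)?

proxy

Visit edge
edge → ledger
ledger → worker
worker → router
router → cache
cache → node
node → sink
sink → queue
sink → core
core → shard
shard → bridge
bridge → relay
shard → root
sink → ingest
sink → proxy
node → hub

Visit order: edge, ledger, worker, router, cache, node, sink, queue, core, shard, bridge, relay, root, ingest, proxy, hub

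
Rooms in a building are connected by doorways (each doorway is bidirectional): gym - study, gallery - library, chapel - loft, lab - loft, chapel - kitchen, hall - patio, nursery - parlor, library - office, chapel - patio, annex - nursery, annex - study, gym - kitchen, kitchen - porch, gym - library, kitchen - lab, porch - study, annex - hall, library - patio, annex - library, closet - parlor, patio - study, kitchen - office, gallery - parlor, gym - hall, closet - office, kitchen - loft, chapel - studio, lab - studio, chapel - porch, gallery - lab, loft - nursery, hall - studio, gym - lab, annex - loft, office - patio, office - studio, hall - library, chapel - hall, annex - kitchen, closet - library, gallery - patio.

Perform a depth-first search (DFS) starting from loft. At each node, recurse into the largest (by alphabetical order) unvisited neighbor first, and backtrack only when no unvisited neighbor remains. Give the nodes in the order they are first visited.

loft, nursery, parlor, gallery, patio, study, porch, kitchen, office, studio, lab, gym, library, hall, chapel, annex, closet

Visit loft
loft → nursery
nursery → parlor
parlor → gallery
gallery → patio
patio → study
study → porch
porch → kitchen
kitchen → office
office → studio
studio → lab
lab → gym
gym → library
library → hall
hall → chapel
hall → annex
library → closet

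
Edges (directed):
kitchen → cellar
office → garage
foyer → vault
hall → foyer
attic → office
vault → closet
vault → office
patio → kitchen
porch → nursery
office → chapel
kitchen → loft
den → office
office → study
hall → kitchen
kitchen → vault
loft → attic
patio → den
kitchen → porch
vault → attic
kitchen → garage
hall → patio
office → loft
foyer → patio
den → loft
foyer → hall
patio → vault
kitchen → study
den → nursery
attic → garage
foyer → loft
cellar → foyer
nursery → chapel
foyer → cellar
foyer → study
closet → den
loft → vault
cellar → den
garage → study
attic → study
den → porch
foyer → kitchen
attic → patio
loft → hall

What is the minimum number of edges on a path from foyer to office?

Level 0: foyer
Level 1: cellar, hall, kitchen, loft, patio, study, vault
Level 2: attic, closet, den, garage, office, porch
Level 3: chapel, nursery
office first appears at level 2.

2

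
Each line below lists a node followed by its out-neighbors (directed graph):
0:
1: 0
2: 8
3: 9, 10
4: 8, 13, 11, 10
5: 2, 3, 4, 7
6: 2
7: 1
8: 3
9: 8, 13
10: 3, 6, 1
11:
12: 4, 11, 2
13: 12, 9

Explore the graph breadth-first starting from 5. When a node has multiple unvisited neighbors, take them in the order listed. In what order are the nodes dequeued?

5, 2, 3, 4, 7, 8, 9, 10, 13, 11, 1, 6, 12, 0

Visit 5; enqueue 2, 3, 4, 7 → queue [2, 3, 4, 7]
Visit 2; enqueue 8 → queue [3, 4, 7, 8]
Visit 3; enqueue 9, 10 → queue [4, 7, 8, 9, 10]
Visit 4; enqueue 13, 11 → queue [7, 8, 9, 10, 13, 11]
Visit 7; enqueue 1 → queue [8, 9, 10, 13, 11, 1]
Visit 8 → queue [9, 10, 13, 11, 1]
Visit 9 → queue [10, 13, 11, 1]
Visit 10; enqueue 6 → queue [13, 11, 1, 6]
Visit 13; enqueue 12 → queue [11, 1, 6, 12]
Visit 11 → queue [1, 6, 12]
Visit 1; enqueue 0 → queue [6, 12, 0]
Visit 6 → queue [12, 0]
Visit 12 → queue [0]
Visit 0 → queue []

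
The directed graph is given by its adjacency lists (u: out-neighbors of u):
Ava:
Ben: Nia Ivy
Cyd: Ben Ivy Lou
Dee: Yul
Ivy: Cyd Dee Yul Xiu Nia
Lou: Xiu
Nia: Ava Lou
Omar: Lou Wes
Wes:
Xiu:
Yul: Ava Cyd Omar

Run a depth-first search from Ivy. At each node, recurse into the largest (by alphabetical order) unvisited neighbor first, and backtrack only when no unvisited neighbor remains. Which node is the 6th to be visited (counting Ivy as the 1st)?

Visit Ivy
Ivy → Yul
Yul → Omar
Omar → Wes
Omar → Lou
Lou → Xiu
Yul → Cyd
Cyd → Ben
Ben → Nia
Nia → Ava
Ivy → Dee

Visit order: Ivy, Yul, Omar, Wes, Lou, Xiu, Cyd, Ben, Nia, Ava, Dee

Xiu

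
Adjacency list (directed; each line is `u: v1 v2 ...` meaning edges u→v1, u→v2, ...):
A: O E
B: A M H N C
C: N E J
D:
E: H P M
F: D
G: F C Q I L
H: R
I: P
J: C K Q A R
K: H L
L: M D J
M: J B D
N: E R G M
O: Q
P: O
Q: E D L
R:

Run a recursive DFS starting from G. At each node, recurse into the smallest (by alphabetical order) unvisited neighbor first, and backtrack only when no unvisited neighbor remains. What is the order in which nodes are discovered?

G C E H R M B A O Q D L J K N P F I

Visit G
G → C
C → E
E → H
H → R
E → M
M → B
B → A
A → O
O → Q
Q → D
Q → L
L → J
J → K
B → N
E → P
G → F
G → I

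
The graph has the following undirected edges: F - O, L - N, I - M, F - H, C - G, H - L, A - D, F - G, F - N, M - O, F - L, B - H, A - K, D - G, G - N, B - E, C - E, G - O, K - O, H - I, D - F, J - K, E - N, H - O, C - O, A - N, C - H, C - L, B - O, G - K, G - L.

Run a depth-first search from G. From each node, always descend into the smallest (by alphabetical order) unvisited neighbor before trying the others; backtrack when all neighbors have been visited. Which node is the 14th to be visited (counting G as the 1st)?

Visit G
G → C
C → E
E → B
B → H
H → F
F → D
D → A
A → K
K → J
K → O
O → M
M → I
A → N
N → L

Visit order: G, C, E, B, H, F, D, A, K, J, O, M, I, N, L

N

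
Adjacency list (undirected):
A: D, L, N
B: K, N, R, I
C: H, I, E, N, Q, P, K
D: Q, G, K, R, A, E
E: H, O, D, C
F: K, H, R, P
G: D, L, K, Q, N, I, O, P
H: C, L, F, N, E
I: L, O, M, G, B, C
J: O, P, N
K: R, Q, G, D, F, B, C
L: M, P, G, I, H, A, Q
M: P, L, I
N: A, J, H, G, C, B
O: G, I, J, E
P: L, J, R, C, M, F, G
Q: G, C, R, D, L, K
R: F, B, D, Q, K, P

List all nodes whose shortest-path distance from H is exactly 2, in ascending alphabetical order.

A, B, D, G, I, J, K, M, O, P, Q, R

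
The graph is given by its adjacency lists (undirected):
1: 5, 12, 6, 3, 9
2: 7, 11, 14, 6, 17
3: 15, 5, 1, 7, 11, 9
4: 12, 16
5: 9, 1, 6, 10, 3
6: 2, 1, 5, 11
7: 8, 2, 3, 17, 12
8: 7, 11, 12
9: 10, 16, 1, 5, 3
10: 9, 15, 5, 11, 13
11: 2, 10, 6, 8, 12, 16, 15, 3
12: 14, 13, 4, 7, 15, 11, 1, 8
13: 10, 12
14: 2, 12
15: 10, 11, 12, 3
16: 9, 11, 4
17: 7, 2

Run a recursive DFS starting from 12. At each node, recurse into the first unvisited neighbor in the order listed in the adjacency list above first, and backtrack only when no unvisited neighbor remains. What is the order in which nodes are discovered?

12 -> 14 -> 2 -> 7 -> 8 -> 11 -> 10 -> 9 -> 16 -> 4 -> 1 -> 5 -> 6 -> 3 -> 15 -> 13 -> 17

Visit 12
12 → 14
14 → 2
2 → 7
7 → 8
8 → 11
11 → 10
10 → 9
9 → 16
16 → 4
9 → 1
1 → 5
5 → 6
5 → 3
3 → 15
10 → 13
7 → 17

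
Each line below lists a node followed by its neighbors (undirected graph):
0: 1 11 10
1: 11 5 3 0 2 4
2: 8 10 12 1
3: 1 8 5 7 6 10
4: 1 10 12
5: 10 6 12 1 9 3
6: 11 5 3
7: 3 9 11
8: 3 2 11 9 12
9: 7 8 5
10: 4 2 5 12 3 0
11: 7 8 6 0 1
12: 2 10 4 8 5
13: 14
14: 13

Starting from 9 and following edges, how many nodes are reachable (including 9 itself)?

BFS from 9 visits: 9, 8, 7, 5, 12, 11, 3, 2, 10, 6, 1, 4, 0
Reachable nodes: 13 of 15 total.

13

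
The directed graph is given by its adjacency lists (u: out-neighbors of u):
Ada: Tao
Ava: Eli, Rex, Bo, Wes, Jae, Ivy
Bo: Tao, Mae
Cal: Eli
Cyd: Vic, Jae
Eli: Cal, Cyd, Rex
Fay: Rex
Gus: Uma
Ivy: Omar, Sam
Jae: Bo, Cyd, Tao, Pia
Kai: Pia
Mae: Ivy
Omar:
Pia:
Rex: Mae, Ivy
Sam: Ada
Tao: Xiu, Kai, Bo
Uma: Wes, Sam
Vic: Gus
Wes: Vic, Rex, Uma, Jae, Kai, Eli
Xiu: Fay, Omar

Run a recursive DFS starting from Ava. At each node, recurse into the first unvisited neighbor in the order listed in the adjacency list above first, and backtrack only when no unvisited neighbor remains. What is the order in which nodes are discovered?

Visit Ava
Ava → Eli
Eli → Cal
Eli → Cyd
Cyd → Vic
Vic → Gus
Gus → Uma
Uma → Wes
Wes → Rex
Rex → Mae
Mae → Ivy
Ivy → Omar
Ivy → Sam
Sam → Ada
Ada → Tao
Tao → Xiu
Xiu → Fay
Tao → Kai
Kai → Pia
Tao → Bo
Wes → Jae

Ava Eli Cal Cyd Vic Gus Uma Wes Rex Mae Ivy Omar Sam Ada Tao Xiu Fay Kai Pia Bo Jae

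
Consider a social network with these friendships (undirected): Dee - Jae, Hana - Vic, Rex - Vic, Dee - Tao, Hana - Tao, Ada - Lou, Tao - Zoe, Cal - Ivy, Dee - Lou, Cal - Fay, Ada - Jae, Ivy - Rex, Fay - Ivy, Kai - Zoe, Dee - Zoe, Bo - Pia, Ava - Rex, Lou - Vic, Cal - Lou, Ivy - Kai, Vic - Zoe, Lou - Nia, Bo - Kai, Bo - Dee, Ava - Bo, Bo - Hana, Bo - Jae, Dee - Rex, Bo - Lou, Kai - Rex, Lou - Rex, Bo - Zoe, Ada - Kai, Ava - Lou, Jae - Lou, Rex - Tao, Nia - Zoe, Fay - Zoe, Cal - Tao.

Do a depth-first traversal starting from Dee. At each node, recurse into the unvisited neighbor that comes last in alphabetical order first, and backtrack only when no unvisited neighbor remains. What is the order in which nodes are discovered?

Dee → Zoe → Vic → Rex → Tao → Hana → Bo → Pia → Lou → Nia → Jae → Ada → Kai → Ivy → Fay → Cal → Ava

Visit Dee
Dee → Zoe
Zoe → Vic
Vic → Rex
Rex → Tao
Tao → Hana
Hana → Bo
Bo → Pia
Bo → Lou
Lou → Nia
Lou → Jae
Jae → Ada
Ada → Kai
Kai → Ivy
Ivy → Fay
Fay → Cal
Lou → Ava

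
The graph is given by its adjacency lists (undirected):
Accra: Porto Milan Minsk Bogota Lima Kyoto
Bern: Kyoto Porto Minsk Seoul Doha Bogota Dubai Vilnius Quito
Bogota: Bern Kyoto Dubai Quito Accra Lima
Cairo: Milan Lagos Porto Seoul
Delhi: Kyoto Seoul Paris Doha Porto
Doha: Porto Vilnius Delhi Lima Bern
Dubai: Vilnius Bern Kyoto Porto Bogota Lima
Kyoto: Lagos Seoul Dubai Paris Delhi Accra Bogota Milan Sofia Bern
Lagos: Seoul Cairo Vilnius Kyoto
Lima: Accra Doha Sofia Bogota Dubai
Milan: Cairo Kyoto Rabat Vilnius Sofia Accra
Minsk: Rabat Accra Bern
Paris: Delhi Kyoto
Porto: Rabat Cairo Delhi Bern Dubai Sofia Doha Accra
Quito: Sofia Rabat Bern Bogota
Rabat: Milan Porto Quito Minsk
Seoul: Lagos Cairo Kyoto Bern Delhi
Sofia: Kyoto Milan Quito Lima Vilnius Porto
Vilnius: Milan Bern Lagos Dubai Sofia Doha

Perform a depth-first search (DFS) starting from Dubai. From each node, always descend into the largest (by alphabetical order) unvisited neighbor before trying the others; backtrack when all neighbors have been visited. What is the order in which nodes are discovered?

Dubai Vilnius Sofia Quito Rabat Porto Doha Lima Bogota Kyoto Seoul Lagos Cairo Milan Accra Minsk Bern Delhi Paris

Visit Dubai
Dubai → Vilnius
Vilnius → Sofia
Sofia → Quito
Quito → Rabat
Rabat → Porto
Porto → Doha
Doha → Lima
Lima → Bogota
Bogota → Kyoto
Kyoto → Seoul
Seoul → Lagos
Lagos → Cairo
Cairo → Milan
Milan → Accra
Accra → Minsk
Minsk → Bern
Seoul → Delhi
Delhi → Paris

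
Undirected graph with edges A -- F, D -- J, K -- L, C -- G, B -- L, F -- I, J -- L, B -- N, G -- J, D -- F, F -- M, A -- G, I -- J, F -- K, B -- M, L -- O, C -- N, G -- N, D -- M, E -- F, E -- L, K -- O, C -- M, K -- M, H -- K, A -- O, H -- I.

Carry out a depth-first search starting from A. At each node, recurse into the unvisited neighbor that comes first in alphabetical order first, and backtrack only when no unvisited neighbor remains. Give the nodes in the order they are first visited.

Visit A
A → F
F → D
D → J
J → G
G → C
C → M
M → B
B → L
L → E
L → K
K → H
H → I
K → O
B → N

A, F, D, J, G, C, M, B, L, E, K, H, I, O, N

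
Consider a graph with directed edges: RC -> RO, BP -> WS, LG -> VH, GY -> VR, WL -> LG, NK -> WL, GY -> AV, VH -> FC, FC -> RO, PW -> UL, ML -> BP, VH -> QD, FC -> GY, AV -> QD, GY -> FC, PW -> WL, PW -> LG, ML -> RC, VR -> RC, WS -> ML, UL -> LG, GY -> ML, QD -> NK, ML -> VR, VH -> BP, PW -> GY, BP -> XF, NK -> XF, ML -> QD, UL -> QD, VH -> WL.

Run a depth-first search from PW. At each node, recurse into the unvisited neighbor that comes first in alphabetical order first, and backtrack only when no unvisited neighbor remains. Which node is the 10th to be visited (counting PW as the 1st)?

WS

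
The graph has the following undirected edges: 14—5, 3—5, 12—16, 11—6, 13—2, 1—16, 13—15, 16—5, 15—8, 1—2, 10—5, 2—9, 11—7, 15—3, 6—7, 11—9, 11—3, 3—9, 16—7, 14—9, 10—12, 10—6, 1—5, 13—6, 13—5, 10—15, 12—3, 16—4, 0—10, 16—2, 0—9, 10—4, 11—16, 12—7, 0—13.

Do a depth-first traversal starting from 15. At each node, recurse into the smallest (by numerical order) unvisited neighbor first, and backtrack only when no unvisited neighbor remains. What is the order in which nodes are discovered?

15, 3, 5, 1, 2, 9, 0, 10, 4, 16, 7, 6, 11, 13, 12, 14, 8

Visit 15
15 → 3
3 → 5
5 → 1
1 → 2
2 → 9
9 → 0
0 → 10
10 → 4
4 → 16
16 → 7
7 → 6
6 → 11
6 → 13
7 → 12
9 → 14
15 → 8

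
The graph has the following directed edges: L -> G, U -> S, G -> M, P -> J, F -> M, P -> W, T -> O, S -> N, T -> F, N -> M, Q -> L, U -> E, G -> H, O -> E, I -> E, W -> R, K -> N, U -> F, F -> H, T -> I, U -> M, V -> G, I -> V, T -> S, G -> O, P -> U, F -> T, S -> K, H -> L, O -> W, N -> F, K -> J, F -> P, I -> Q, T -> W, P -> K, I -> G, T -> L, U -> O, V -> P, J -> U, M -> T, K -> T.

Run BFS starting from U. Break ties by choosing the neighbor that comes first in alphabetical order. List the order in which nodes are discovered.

U E F M O S H P T W K N L J I R G Q V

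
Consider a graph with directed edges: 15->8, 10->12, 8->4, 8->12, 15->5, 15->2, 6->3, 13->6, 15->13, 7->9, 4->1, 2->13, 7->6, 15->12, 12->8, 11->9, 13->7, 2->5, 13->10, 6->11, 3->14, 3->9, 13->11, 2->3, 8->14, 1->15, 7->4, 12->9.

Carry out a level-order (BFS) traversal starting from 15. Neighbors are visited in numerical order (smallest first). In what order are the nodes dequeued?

15, 2, 5, 8, 12, 13, 3, 4, 14, 9, 6, 7, 10, 11, 1

Visit 15; enqueue 2, 5, 8, 12, 13 → queue [2, 5, 8, 12, 13]
Visit 2; enqueue 3 → queue [5, 8, 12, 13, 3]
Visit 5 → queue [8, 12, 13, 3]
Visit 8; enqueue 4, 14 → queue [12, 13, 3, 4, 14]
Visit 12; enqueue 9 → queue [13, 3, 4, 14, 9]
Visit 13; enqueue 6, 7, 10, 11 → queue [3, 4, 14, 9, 6, 7, 10, 11]
Visit 3 → queue [4, 14, 9, 6, 7, 10, 11]
Visit 4; enqueue 1 → queue [14, 9, 6, 7, 10, 11, 1]
Visit 14 → queue [9, 6, 7, 10, 11, 1]
Visit 9 → queue [6, 7, 10, 11, 1]
Visit 6 → queue [7, 10, 11, 1]
Visit 7 → queue [10, 11, 1]
Visit 10 → queue [11, 1]
Visit 11 → queue [1]
Visit 1 → queue []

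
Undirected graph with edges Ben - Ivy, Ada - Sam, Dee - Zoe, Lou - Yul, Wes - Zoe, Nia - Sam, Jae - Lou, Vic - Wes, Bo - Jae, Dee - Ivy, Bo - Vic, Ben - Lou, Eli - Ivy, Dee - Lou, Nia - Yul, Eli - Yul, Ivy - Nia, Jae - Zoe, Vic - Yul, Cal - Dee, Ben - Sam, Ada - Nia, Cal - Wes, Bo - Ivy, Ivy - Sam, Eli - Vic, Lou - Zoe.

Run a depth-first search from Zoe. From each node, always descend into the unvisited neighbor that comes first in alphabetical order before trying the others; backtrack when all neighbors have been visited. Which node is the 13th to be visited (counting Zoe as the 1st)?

Nia

Visit Zoe
Zoe → Dee
Dee → Cal
Cal → Wes
Wes → Vic
Vic → Bo
Bo → Ivy
Ivy → Ben
Ben → Lou
Lou → Jae
Lou → Yul
Yul → Eli
Yul → Nia
Nia → Ada
Ada → Sam

Visit order: Zoe, Dee, Cal, Wes, Vic, Bo, Ivy, Ben, Lou, Jae, Yul, Eli, Nia, Ada, Sam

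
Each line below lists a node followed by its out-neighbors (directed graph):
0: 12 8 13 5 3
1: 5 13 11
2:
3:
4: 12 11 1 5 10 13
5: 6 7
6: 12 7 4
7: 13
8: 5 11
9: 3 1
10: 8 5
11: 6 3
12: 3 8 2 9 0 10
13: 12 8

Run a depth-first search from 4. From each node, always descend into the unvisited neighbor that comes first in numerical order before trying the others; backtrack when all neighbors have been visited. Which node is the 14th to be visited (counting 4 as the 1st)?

10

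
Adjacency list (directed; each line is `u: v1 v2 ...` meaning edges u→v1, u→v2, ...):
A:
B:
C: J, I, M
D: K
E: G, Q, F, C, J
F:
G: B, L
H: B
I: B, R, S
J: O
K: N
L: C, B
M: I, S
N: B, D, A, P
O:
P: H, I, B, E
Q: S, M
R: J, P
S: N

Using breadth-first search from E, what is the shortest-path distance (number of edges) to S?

Level 0: E
Level 1: C, F, G, J, Q
Level 2: B, I, L, M, O, S
Level 3: N, R
Level 4: A, D, P
Level 5: H, K
S first appears at level 2.

2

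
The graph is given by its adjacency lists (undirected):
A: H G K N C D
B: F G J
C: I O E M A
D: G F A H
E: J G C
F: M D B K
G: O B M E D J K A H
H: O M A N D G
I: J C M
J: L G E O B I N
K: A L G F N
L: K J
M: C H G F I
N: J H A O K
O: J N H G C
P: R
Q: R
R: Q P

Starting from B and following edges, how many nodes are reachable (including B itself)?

15

BFS from B visits: B, J, G, F, O, N, L, I, E, M, K, H, D, A, C
Reachable nodes: 15 of 18 total.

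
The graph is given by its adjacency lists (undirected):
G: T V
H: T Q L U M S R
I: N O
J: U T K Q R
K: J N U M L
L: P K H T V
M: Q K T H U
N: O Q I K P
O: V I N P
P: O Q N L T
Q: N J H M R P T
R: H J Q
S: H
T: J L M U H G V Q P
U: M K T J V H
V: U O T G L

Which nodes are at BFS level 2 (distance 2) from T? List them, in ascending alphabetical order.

Level 0: T
Level 1: G, H, J, L, M, P, Q, U, V
Level 2: K, N, O, R, S
Level 3: I

K, N, O, R, S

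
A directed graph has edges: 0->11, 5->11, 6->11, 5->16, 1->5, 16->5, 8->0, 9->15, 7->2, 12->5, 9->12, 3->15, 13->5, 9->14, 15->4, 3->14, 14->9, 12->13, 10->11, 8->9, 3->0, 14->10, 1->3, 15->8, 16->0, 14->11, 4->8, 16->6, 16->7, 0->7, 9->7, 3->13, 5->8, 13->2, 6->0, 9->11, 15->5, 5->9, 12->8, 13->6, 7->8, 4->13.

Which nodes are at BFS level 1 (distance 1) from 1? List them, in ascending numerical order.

Level 0: 1
Level 1: 3, 5
Level 2: 0, 8, 9, 11, 13, 14, 15, 16
Level 3: 2, 4, 6, 7, 10, 12

3, 5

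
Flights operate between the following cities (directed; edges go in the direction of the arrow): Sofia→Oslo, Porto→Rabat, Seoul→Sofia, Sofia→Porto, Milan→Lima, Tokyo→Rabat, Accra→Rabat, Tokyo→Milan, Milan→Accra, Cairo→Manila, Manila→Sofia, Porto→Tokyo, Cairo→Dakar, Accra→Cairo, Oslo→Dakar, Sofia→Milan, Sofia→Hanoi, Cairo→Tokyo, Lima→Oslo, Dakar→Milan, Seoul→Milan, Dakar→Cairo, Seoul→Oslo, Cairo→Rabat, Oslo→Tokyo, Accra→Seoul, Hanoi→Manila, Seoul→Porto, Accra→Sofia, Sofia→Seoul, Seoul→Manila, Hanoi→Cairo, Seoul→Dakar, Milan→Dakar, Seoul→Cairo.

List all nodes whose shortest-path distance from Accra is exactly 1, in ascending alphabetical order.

Level 0: Accra
Level 1: Cairo, Rabat, Seoul, Sofia
Level 2: Dakar, Hanoi, Manila, Milan, Oslo, Porto, Tokyo
Level 3: Lima

Cairo, Rabat, Seoul, Sofia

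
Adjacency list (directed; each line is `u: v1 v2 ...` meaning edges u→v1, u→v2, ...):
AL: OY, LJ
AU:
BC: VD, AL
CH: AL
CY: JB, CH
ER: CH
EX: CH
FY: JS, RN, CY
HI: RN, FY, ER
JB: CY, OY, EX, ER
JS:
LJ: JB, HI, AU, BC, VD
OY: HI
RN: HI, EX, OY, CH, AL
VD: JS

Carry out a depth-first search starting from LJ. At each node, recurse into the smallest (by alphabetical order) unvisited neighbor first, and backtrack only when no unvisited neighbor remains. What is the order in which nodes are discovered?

LJ AU BC AL OY HI ER CH FY CY JB EX JS RN VD

Visit LJ
LJ → AU
LJ → BC
BC → AL
AL → OY
OY → HI
HI → ER
ER → CH
HI → FY
FY → CY
CY → JB
JB → EX
FY → JS
FY → RN
BC → VD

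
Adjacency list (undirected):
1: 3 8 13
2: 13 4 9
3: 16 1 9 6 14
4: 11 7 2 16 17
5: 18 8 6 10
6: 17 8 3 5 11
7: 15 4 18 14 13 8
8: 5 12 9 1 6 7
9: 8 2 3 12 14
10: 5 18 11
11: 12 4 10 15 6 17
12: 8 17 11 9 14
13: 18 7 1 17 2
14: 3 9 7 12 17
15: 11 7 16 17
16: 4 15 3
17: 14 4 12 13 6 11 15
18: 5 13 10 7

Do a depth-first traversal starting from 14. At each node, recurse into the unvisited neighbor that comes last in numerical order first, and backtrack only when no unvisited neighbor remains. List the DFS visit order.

14 -> 17 -> 15 -> 16 -> 4 -> 11 -> 12 -> 9 -> 8 -> 7 -> 18 -> 13 -> 2 -> 1 -> 3 -> 6 -> 5 -> 10

Visit 14
14 → 17
17 → 15
15 → 16
16 → 4
4 → 11
11 → 12
12 → 9
9 → 8
8 → 7
7 → 18
18 → 13
13 → 2
13 → 1
1 → 3
3 → 6
6 → 5
5 → 10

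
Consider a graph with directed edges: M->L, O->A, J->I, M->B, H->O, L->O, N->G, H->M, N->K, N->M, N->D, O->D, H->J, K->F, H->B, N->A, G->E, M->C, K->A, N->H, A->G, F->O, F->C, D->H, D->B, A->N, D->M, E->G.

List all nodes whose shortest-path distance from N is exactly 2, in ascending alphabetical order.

Level 0: N
Level 1: A, D, G, H, K, M
Level 2: B, C, E, F, J, L, O
Level 3: I

B, C, E, F, J, L, O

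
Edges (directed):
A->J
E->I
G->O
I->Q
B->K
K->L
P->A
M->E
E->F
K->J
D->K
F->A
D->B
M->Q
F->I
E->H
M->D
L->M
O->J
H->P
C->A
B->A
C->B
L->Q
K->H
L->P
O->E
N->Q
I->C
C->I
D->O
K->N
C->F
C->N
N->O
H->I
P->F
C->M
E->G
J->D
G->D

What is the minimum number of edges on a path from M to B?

2

Level 0: M
Level 1: D, E, Q
Level 2: B, F, G, H, I, K, O
Level 3: A, C, J, L, N, P
B first appears at level 2.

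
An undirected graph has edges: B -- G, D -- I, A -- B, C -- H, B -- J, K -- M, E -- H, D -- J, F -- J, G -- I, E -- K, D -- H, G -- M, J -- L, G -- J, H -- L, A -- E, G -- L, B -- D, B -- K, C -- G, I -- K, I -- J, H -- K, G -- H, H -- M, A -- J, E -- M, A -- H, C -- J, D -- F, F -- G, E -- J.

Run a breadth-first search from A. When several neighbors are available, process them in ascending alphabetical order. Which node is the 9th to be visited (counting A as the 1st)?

M

Visit A; enqueue B, E, H, J → queue [B, E, H, J]
Visit B; enqueue D, G, K → queue [E, H, J, D, G, K]
Visit E; enqueue M → queue [H, J, D, G, K, M]
Visit H; enqueue C, L → queue [J, D, G, K, M, C, L]
Visit J; enqueue F, I → queue [D, G, K, M, C, L, F, I]
Visit D → queue [G, K, M, C, L, F, I]
Visit G → queue [K, M, C, L, F, I]
Visit K → queue [M, C, L, F, I]
Visit M → queue [C, L, F, I]
Visit C → queue [L, F, I]
Visit L → queue [F, I]
Visit F → queue [I]
Visit I → queue []

Visit order: A, B, E, H, J, D, G, K, M, C, L, F, I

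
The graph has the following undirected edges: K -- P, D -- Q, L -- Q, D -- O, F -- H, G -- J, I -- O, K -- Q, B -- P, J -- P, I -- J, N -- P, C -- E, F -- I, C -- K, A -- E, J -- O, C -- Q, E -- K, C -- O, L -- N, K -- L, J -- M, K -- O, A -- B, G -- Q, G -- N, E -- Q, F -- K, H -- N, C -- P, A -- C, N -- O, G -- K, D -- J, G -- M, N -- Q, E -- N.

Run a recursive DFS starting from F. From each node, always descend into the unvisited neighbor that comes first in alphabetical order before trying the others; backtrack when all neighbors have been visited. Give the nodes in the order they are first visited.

Visit F
F → H
H → N
N → E
E → A
A → B
B → P
P → C
C → K
K → G
G → J
J → D
D → O
O → I
D → Q
Q → L
J → M

F H N E A B P C K G J D O I Q L M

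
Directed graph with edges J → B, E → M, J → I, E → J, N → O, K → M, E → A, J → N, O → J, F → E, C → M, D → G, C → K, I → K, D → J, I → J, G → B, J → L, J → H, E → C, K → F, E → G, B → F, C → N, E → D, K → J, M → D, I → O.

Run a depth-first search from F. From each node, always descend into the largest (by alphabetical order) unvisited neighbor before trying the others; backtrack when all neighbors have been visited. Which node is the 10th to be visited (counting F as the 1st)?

K

Visit F
F → E
E → M
M → D
D → J
J → N
N → O
J → L
J → I
I → K
J → H
J → B
D → G
E → C
E → A

Visit order: F, E, M, D, J, N, O, L, I, K, H, B, G, C, A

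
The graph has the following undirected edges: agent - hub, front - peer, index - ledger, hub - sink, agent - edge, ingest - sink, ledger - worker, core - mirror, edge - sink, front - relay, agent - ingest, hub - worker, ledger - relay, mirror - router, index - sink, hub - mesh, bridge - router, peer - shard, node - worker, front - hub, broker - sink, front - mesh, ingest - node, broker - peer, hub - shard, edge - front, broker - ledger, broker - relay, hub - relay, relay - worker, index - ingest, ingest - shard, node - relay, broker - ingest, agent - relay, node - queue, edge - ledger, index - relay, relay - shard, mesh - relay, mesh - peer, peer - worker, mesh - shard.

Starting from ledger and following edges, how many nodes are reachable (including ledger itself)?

16

BFS from ledger visits: ledger, broker, edge, index, relay, worker, ingest, peer, sink, agent, front, hub, mesh, node, shard, queue
Reachable nodes: 16 of 20 total.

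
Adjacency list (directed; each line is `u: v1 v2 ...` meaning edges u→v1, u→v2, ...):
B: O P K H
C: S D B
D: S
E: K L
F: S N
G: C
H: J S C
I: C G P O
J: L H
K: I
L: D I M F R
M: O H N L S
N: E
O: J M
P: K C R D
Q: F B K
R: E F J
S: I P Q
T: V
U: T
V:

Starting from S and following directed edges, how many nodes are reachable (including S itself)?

18

BFS from S visits: S, I, P, Q, C, G, O, K, R, D, F, B, J, M, E, N, H, L
Reachable nodes: 18 of 21 total.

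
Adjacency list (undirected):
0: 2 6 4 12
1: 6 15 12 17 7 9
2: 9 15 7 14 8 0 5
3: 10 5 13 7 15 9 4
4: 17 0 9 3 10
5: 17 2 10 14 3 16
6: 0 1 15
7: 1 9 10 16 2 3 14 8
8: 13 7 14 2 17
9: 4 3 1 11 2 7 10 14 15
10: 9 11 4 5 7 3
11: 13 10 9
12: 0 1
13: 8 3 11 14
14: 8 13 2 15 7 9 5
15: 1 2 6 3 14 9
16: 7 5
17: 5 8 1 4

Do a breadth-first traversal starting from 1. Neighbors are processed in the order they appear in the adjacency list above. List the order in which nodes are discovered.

1 6 15 12 17 7 9 0 2 3 14 5 8 4 10 16 11 13

Visit 1; enqueue 6, 15, 12, 17, 7, 9 → queue [6, 15, 12, 17, 7, 9]
Visit 6; enqueue 0 → queue [15, 12, 17, 7, 9, 0]
Visit 15; enqueue 2, 3, 14 → queue [12, 17, 7, 9, 0, 2, 3, 14]
Visit 12 → queue [17, 7, 9, 0, 2, 3, 14]
Visit 17; enqueue 5, 8, 4 → queue [7, 9, 0, 2, 3, 14, 5, 8, 4]
Visit 7; enqueue 10, 16 → queue [9, 0, 2, 3, 14, 5, 8, 4, 10, 16]
Visit 9; enqueue 11 → queue [0, 2, 3, 14, 5, 8, 4, 10, 16, 11]
Visit 0 → queue [2, 3, 14, 5, 8, 4, 10, 16, 11]
Visit 2 → queue [3, 14, 5, 8, 4, 10, 16, 11]
Visit 3; enqueue 13 → queue [14, 5, 8, 4, 10, 16, 11, 13]
Visit 14 → queue [5, 8, 4, 10, 16, 11, 13]
Visit 5 → queue [8, 4, 10, 16, 11, 13]
Visit 8 → queue [4, 10, 16, 11, 13]
Visit 4 → queue [10, 16, 11, 13]
Visit 10 → queue [16, 11, 13]
Visit 16 → queue [11, 13]
Visit 11 → queue [13]
Visit 13 → queue []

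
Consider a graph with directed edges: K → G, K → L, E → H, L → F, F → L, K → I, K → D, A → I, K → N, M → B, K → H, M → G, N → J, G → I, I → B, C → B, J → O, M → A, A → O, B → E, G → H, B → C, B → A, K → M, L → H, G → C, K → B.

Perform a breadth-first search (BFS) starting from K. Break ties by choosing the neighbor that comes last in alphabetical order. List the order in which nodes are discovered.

Visit K; enqueue N, M, L, I, H, G, D, B → queue [N, M, L, I, H, G, D, B]
Visit N; enqueue J → queue [M, L, I, H, G, D, B, J]
Visit M; enqueue A → queue [L, I, H, G, D, B, J, A]
Visit L; enqueue F → queue [I, H, G, D, B, J, A, F]
Visit I → queue [H, G, D, B, J, A, F]
Visit H → queue [G, D, B, J, A, F]
Visit G; enqueue C → queue [D, B, J, A, F, C]
Visit D → queue [B, J, A, F, C]
Visit B; enqueue E → queue [J, A, F, C, E]
Visit J; enqueue O → queue [A, F, C, E, O]
Visit A → queue [F, C, E, O]
Visit F → queue [C, E, O]
Visit C → queue [E, O]
Visit E → queue [O]
Visit O → queue []

K → N → M → L → I → H → G → D → B → J → A → F → C → E → O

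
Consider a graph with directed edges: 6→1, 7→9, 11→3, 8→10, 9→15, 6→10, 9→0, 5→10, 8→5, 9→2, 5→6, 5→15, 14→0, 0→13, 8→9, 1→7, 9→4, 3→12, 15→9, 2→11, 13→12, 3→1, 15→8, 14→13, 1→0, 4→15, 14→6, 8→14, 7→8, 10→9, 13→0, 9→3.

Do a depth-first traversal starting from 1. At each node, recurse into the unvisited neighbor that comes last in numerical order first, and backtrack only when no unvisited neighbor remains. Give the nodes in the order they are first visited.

1 7 9 15 8 14 13 12 0 6 10 5 4 3 2 11

Visit 1
1 → 7
7 → 9
9 → 15
15 → 8
8 → 14
14 → 13
13 → 12
13 → 0
14 → 6
6 → 10
8 → 5
9 → 4
9 → 3
9 → 2
2 → 11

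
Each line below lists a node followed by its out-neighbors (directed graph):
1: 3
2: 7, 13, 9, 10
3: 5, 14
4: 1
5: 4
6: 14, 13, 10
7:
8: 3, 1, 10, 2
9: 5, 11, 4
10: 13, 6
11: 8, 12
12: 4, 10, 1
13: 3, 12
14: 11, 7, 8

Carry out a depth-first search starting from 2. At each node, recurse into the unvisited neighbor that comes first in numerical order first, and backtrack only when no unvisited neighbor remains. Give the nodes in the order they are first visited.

2, 7, 9, 4, 1, 3, 5, 14, 8, 10, 6, 13, 12, 11

Visit 2
2 → 7
2 → 9
9 → 4
4 → 1
1 → 3
3 → 5
3 → 14
14 → 8
8 → 10
10 → 6
6 → 13
13 → 12
14 → 11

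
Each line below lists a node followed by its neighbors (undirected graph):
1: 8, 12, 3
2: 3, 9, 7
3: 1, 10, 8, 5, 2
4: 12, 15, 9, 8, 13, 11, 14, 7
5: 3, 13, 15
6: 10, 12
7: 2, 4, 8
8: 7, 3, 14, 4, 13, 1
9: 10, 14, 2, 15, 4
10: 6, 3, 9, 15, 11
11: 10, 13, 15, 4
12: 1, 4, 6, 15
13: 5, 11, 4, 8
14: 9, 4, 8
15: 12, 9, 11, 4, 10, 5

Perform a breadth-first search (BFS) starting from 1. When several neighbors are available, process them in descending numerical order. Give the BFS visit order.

Visit 1; enqueue 12, 8, 3 → queue [12, 8, 3]
Visit 12; enqueue 15, 6, 4 → queue [8, 3, 15, 6, 4]
Visit 8; enqueue 14, 13, 7 → queue [3, 15, 6, 4, 14, 13, 7]
Visit 3; enqueue 10, 5, 2 → queue [15, 6, 4, 14, 13, 7, 10, 5, 2]
Visit 15; enqueue 11, 9 → queue [6, 4, 14, 13, 7, 10, 5, 2, 11, 9]
Visit 6 → queue [4, 14, 13, 7, 10, 5, 2, 11, 9]
Visit 4 → queue [14, 13, 7, 10, 5, 2, 11, 9]
Visit 14 → queue [13, 7, 10, 5, 2, 11, 9]
Visit 13 → queue [7, 10, 5, 2, 11, 9]
Visit 7 → queue [10, 5, 2, 11, 9]
Visit 10 → queue [5, 2, 11, 9]
Visit 5 → queue [2, 11, 9]
Visit 2 → queue [11, 9]
Visit 11 → queue [9]
Visit 9 → queue []

1, 12, 8, 3, 15, 6, 4, 14, 13, 7, 10, 5, 2, 11, 9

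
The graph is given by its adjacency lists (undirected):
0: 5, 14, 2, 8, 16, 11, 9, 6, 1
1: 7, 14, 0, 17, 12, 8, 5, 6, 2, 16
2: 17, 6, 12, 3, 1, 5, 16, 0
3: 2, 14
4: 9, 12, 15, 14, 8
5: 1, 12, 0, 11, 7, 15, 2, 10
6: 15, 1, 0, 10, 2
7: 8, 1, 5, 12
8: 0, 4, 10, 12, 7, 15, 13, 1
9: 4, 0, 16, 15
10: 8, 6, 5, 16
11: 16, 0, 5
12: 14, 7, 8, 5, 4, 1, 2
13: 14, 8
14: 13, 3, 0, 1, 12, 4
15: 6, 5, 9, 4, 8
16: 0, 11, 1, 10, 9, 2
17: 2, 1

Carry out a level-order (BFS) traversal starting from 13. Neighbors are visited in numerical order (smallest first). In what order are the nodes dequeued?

13, 8, 14, 0, 1, 4, 7, 10, 12, 15, 3, 2, 5, 6, 9, 11, 16, 17

Visit 13; enqueue 8, 14 → queue [8, 14]
Visit 8; enqueue 0, 1, 4, 7, 10, 12, 15 → queue [14, 0, 1, 4, 7, 10, 12, 15]
Visit 14; enqueue 3 → queue [0, 1, 4, 7, 10, 12, 15, 3]
Visit 0; enqueue 2, 5, 6, 9, 11, 16 → queue [1, 4, 7, 10, 12, 15, 3, 2, 5, 6, 9, 11, 16]
Visit 1; enqueue 17 → queue [4, 7, 10, 12, 15, 3, 2, 5, 6, 9, 11, 16, 17]
Visit 4 → queue [7, 10, 12, 15, 3, 2, 5, 6, 9, 11, 16, 17]
Visit 7 → queue [10, 12, 15, 3, 2, 5, 6, 9, 11, 16, 17]
Visit 10 → queue [12, 15, 3, 2, 5, 6, 9, 11, 16, 17]
Visit 12 → queue [15, 3, 2, 5, 6, 9, 11, 16, 17]
Visit 15 → queue [3, 2, 5, 6, 9, 11, 16, 17]
Visit 3 → queue [2, 5, 6, 9, 11, 16, 17]
Visit 2 → queue [5, 6, 9, 11, 16, 17]
Visit 5 → queue [6, 9, 11, 16, 17]
Visit 6 → queue [9, 11, 16, 17]
Visit 9 → queue [11, 16, 17]
Visit 11 → queue [16, 17]
Visit 16 → queue [17]
Visit 17 → queue []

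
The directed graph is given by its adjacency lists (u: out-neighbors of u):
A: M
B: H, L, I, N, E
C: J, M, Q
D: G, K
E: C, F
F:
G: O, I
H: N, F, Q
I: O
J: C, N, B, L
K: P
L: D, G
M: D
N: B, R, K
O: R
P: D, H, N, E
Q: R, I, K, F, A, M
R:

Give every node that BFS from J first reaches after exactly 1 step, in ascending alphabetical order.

B, C, L, N

Level 0: J
Level 1: B, C, L, N
Level 2: D, E, G, H, I, K, M, Q, R
Level 3: A, F, O, P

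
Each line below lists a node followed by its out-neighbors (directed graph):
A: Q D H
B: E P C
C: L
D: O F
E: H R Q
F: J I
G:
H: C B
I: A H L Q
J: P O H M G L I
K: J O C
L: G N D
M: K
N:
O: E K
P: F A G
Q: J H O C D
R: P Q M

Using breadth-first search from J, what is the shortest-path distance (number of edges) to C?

2

Level 0: J
Level 1: G, H, I, L, M, O, P
Level 2: A, B, C, D, E, F, K, N, Q
Level 3: R
C first appears at level 2.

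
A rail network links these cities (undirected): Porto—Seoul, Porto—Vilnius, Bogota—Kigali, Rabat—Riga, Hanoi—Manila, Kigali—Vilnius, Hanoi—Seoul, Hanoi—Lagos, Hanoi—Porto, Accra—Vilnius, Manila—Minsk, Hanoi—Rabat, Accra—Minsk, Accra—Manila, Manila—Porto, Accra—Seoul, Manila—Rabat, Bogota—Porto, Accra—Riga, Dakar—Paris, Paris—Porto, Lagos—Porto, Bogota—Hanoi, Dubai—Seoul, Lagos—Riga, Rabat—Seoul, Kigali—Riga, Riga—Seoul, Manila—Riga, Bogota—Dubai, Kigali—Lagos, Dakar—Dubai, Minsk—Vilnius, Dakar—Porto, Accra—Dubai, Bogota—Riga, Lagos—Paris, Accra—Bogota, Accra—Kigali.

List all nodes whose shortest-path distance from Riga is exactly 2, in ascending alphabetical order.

Dubai, Hanoi, Minsk, Paris, Porto, Vilnius

Level 0: Riga
Level 1: Accra, Bogota, Kigali, Lagos, Manila, Rabat, Seoul
Level 2: Dubai, Hanoi, Minsk, Paris, Porto, Vilnius
Level 3: Dakar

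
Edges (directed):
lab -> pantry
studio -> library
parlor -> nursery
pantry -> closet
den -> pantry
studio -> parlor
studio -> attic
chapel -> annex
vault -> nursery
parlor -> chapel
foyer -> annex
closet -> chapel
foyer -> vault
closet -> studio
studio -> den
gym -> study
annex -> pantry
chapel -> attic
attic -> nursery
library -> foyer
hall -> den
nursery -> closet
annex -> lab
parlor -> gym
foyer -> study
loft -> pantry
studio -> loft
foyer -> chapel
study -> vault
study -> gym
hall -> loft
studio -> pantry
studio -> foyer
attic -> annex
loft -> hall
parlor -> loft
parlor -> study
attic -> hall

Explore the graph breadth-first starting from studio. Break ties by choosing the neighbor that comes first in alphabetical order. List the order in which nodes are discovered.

Visit studio; enqueue attic, den, foyer, library, loft, pantry, parlor → queue [attic, den, foyer, library, loft, pantry, parlor]
Visit attic; enqueue annex, hall, nursery → queue [den, foyer, library, loft, pantry, parlor, annex, hall, nursery]
Visit den → queue [foyer, library, loft, pantry, parlor, annex, hall, nursery]
Visit foyer; enqueue chapel, study, vault → queue [library, loft, pantry, parlor, annex, hall, nursery, chapel, study, vault]
Visit library → queue [loft, pantry, parlor, annex, hall, nursery, chapel, study, vault]
Visit loft → queue [pantry, parlor, annex, hall, nursery, chapel, study, vault]
Visit pantry; enqueue closet → queue [parlor, annex, hall, nursery, chapel, study, vault, closet]
Visit parlor; enqueue gym → queue [annex, hall, nursery, chapel, study, vault, closet, gym]
Visit annex; enqueue lab → queue [hall, nursery, chapel, study, vault, closet, gym, lab]
Visit hall → queue [nursery, chapel, study, vault, closet, gym, lab]
Visit nursery → queue [chapel, study, vault, closet, gym, lab]
Visit chapel → queue [study, vault, closet, gym, lab]
Visit study → queue [vault, closet, gym, lab]
Visit vault → queue [closet, gym, lab]
Visit closet → queue [gym, lab]
Visit gym → queue [lab]
Visit lab → queue []

studio -> attic -> den -> foyer -> library -> loft -> pantry -> parlor -> annex -> hall -> nursery -> chapel -> study -> vault -> closet -> gym -> lab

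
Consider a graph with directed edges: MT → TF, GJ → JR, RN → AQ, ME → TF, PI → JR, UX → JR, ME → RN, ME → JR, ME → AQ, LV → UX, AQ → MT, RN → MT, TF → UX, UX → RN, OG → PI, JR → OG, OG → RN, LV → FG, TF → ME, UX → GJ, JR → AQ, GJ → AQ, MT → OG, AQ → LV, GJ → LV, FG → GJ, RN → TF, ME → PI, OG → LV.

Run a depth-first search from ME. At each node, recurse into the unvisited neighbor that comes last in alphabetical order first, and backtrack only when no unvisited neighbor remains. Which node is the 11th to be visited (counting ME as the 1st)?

Visit ME
ME → TF
TF → UX
UX → RN
RN → MT
MT → OG
OG → PI
PI → JR
JR → AQ
AQ → LV
LV → FG
FG → GJ

Visit order: ME, TF, UX, RN, MT, OG, PI, JR, AQ, LV, FG, GJ

FG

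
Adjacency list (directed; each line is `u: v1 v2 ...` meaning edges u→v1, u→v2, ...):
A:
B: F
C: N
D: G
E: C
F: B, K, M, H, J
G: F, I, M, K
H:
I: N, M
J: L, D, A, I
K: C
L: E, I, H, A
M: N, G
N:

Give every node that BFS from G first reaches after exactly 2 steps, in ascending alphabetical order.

B, C, H, J, N

Level 0: G
Level 1: F, I, K, M
Level 2: B, C, H, J, N
Level 3: A, D, L
Level 4: E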